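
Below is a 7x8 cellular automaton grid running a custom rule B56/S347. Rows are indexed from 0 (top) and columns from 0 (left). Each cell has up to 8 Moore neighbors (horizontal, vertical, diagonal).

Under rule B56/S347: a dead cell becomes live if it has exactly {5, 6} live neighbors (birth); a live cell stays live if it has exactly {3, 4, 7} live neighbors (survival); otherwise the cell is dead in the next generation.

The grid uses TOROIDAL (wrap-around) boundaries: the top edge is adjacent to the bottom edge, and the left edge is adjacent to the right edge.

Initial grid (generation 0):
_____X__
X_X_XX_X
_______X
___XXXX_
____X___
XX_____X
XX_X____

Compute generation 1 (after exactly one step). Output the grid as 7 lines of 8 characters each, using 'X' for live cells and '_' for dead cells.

Simulating step by step:
Generation 0 (given above): 18 live cells
Generation 1: 11 live cells
(generation 1 grid is the final answer)

Answer: ________
________
____XXXX
____XX__
____X___
XX______
XX______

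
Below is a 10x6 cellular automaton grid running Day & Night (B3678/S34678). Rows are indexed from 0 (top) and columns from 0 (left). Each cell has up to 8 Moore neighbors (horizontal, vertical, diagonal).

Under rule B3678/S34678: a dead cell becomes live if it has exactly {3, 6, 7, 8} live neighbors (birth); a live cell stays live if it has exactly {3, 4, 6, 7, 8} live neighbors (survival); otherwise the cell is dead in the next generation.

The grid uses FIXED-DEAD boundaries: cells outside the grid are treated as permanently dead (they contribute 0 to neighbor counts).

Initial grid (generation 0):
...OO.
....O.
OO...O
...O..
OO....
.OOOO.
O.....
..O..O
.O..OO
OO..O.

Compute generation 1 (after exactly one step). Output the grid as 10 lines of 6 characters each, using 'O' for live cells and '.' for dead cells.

Answer: ......
...OOO
....O.
..O...
.O..O.
.OO...
....O.
.O..O.
OOOOOO
.....O

Derivation:
Simulating step by step:
Generation 0 (given above): 22 live cells
Generation 1: 19 live cells
(generation 1 grid is the final answer)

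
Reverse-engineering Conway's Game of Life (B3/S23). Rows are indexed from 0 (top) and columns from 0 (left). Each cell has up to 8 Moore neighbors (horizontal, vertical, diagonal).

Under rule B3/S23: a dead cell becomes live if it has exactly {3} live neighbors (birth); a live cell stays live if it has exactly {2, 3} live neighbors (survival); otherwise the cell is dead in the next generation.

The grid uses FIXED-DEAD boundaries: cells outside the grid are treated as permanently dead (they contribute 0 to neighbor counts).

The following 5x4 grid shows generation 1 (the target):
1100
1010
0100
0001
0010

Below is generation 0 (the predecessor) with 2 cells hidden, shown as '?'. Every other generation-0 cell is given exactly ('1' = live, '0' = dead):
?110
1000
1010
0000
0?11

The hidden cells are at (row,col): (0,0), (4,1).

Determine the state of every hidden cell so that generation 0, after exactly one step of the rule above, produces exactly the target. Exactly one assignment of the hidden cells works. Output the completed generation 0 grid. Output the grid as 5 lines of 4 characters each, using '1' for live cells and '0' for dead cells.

Answer: 1110
1000
1010
0000
0111

Derivation:
Hidden generation-0 cells (in order): (0,0), (4,1).
A hidden cell only influences target cells in its own 3x3 neighborhood. Try each of the 2^2 = 4 assignments, step the completed generation 0 forward once under B3/S23, and compare with the target:
  (0,0)=0 (4,1)=0 -> step gives (0,0)='0' but target has '1' -> reject
  (0,0)=0 (4,1)=1 -> step gives (0,0)='0' but target has '1' -> reject
  (0,0)=1 (4,1)=0 -> step gives (3,1)='1' but target has '0' -> reject
  (0,0)=1 (4,1)=1 -> step reproduces the target at every cell -> ACCEPT
Unique solution: (0,0)=live, (4,1)=live.
Check: live-neighbor counts of every cell in the completed generation 0:
2311
3632
1301
2443
1121
Applying B3/S23 to generation 0 with these counts gives:
1100
1010
0100
0001
0010
which matches the target exactly.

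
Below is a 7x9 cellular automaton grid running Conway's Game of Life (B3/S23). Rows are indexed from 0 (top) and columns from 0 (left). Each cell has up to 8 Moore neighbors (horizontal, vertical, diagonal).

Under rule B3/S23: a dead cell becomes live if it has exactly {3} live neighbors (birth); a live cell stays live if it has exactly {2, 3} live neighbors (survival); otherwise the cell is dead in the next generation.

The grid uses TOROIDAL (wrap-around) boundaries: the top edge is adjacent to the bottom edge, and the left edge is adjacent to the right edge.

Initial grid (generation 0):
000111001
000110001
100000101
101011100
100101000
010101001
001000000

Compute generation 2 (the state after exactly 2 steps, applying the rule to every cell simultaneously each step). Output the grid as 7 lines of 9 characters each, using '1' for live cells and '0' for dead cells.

Answer: 011110000
011000011
011111100
001111100
000100010
000110000
101110000

Derivation:
Simulating step by step:
Generation 0 (given above): 23 live cells
Generation 1: 22 live cells
001001000
000100001
110000101
100110110
100100001
110100000
101001000
Generation 2: 27 live cells
(generation 2 grid is the final answer)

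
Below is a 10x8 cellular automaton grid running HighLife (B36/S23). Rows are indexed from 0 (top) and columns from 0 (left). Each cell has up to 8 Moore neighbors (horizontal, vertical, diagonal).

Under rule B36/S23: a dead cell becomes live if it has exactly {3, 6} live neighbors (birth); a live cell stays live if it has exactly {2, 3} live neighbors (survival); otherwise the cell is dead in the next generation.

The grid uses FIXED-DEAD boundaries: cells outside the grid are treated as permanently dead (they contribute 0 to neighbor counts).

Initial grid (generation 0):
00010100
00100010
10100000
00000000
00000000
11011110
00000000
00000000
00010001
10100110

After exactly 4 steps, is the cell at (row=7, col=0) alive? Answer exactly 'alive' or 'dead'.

Answer: dead

Derivation:
Simulating step by step:
Generation 0 (given above): 18 live cells
Generation 1: 12 live cells
00000000
01110000
01000000
00000000
00001100
00001100
00001100
00000000
00000010
00000010
Generation 2: 11 live cells
00100000
01100000
01000000
00000000
00001100
00010010
00001100
00000100
00000000
00000000
Generation 3: 15 live cells
01100000
01100000
01100000
00000000
00001100
00010010
00001110
00001100
00000000
00000000
Generation 4: 15 live cells
01100000
10010000
01100000
00000000
00001100
00010110
00010010
00001010
00000000
00000000

Cell (7,0) at generation 4: 0 -> dead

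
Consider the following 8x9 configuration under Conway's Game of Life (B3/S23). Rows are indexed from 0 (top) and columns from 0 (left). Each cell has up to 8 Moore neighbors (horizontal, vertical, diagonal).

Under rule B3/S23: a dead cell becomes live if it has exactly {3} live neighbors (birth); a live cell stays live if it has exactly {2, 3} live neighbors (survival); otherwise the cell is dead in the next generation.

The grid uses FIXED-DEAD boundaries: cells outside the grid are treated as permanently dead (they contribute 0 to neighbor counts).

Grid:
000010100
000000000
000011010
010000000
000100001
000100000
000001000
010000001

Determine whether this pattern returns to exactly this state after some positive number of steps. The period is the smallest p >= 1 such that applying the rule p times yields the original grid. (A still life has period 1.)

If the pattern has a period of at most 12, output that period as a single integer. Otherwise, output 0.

Simulating and comparing each generation to the original:
Gen 0 (original, given above): 12 live cells
Gen 1: 5 live cells, differs from original
Gen 2: 2 live cells, differs from original
Gen 3: 0 live cells, differs from original
Gen 4: 0 live cells, differs from original
Gen 5: 0 live cells, differs from original
Gen 6: 0 live cells, differs from original
Gen 7: 0 live cells, differs from original
Gen 8: 0 live cells, differs from original
Gen 9: 0 live cells, differs from original
Gen 10: 0 live cells, differs from original
Gen 11: 0 live cells, differs from original
Gen 12: 0 live cells, differs from original
No period found within 12 steps.

Answer: 0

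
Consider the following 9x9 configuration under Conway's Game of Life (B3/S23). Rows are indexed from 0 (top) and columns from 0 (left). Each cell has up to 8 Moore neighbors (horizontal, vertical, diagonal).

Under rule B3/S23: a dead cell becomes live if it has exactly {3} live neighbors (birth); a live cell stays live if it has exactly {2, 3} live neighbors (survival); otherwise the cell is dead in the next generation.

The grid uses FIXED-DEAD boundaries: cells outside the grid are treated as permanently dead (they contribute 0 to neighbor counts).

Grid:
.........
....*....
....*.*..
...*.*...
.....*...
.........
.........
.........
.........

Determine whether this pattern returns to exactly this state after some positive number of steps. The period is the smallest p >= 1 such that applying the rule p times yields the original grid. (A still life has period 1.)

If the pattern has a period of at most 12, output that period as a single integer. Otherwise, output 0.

Simulating and comparing each generation to the original:
Gen 0 (original, given above): 6 live cells
Gen 1: 6 live cells, differs from original
Gen 2: 6 live cells, MATCHES original -> period = 2

Answer: 2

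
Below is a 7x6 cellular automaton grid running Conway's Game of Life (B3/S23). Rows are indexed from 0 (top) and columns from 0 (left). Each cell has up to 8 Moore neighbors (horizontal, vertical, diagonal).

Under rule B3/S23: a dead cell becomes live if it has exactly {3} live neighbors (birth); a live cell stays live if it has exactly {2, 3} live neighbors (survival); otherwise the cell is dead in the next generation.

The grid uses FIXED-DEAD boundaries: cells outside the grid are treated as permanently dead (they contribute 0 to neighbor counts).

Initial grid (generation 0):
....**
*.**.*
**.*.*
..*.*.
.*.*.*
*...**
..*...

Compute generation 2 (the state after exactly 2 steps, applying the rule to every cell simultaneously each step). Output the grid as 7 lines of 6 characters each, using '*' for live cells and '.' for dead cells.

Answer: ..**.*
.***.*
*....*
*.*..*
*....*
.*...*
..***.

Derivation:
Simulating step by step:
Generation 0 (given above): 19 live cells
Generation 1: 20 live cells
...***
*.**.*
*....*
*....*
.***.*
.*****
......
Generation 2: 19 live cells
(generation 2 grid is the final answer)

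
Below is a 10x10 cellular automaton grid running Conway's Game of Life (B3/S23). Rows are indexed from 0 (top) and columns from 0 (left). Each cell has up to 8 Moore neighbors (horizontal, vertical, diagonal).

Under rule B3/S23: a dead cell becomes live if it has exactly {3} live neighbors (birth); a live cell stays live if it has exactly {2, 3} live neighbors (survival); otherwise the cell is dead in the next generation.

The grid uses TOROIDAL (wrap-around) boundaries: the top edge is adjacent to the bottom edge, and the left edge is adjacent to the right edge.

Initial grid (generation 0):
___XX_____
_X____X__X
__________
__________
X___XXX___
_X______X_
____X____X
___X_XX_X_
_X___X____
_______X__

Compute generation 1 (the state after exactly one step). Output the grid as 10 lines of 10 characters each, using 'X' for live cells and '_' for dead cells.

Answer: __________
__________
__________
_____X____
_____X____
X___X____X
____XX_XXX
_____XX___
____XX_X__
____X_____

Derivation:
Simulating step by step:
Generation 0 (given above): 20 live cells
Generation 1: 16 live cells
(generation 1 grid is the final answer)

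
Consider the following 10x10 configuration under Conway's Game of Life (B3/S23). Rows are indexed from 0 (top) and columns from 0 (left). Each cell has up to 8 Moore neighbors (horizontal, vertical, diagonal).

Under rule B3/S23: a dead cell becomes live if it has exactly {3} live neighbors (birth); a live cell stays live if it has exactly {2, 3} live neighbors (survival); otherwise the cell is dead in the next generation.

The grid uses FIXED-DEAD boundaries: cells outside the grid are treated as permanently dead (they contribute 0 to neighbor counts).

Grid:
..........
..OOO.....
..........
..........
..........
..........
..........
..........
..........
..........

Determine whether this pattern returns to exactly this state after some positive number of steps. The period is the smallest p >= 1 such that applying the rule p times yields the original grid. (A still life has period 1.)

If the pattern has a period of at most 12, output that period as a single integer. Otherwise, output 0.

Simulating and comparing each generation to the original:
Gen 0 (original, given above): 3 live cells
Gen 1: 3 live cells, differs from original
Gen 2: 3 live cells, MATCHES original -> period = 2

Answer: 2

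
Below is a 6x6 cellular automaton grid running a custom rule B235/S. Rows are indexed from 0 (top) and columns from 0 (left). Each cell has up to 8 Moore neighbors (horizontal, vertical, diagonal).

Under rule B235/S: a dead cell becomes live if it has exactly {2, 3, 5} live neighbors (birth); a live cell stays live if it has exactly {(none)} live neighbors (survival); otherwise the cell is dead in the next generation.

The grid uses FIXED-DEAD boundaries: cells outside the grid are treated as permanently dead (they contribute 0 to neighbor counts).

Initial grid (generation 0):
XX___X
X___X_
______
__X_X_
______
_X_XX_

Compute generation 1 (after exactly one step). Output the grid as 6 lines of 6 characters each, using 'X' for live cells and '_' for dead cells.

Answer: ____X_
_X___X
_X_XXX
___X__
_XX_XX
__X___

Derivation:
Simulating step by step:
Generation 0 (given above): 10 live cells
Generation 1: 13 live cells
(generation 1 grid is the final answer)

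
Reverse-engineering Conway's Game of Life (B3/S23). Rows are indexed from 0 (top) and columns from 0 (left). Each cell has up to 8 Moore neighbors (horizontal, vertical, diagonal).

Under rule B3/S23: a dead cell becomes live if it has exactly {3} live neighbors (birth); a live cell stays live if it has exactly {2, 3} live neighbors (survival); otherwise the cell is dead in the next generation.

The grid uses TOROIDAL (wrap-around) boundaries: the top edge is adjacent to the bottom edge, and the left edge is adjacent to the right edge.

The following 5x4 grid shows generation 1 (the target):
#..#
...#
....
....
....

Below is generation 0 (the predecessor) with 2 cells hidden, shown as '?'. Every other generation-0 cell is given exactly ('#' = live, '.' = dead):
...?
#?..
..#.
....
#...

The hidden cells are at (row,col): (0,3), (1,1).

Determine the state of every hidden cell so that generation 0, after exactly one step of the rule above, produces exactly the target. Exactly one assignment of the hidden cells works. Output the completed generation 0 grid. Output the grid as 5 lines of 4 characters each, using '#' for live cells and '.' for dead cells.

Answer: ...#
#...
..#.
....
#...

Derivation:
Hidden generation-0 cells (in order): (0,3), (1,1).
A hidden cell only influences target cells in its own 3x3 neighborhood. Try each of the 2^2 = 4 assignments, step the completed generation 0 forward once under B3/S23, and compare with the target:
  (0,3)=. (1,1)=. -> step gives (0,0)='.' but target has '#' -> reject
  (0,3)=. (1,1)=# -> step gives (0,1)='#' but target has '.' -> reject
  (0,3)=# (1,1)=. -> step reproduces the target at every cell -> ACCEPT
  (0,3)=# (1,1)=# -> step gives (0,0)='.' but target has '#' -> reject
Unique solution: (0,3)=live, (1,1)=dead.
Check: live-neighbor counts of every cell in the completed generation 0:
3212
1223
1202
1212
1112
Applying B3/S23 to generation 0 with these counts gives:
#..#
...#
....
....
....
which matches the target exactly.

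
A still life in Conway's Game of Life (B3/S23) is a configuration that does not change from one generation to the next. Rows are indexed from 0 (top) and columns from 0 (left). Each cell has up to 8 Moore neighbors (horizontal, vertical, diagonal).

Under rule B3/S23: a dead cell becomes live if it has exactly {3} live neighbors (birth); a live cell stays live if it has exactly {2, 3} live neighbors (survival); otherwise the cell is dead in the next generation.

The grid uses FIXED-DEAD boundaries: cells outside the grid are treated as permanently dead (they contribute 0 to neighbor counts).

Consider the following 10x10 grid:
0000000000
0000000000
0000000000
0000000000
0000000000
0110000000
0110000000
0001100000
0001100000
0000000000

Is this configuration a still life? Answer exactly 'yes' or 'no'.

Answer: no

Derivation:
Compute generation 1 and compare to generation 0 (given above):
Generation 1:
0000000000
0000000000
0000000000
0000000000
0000000000
0110000000
0100000000
0000100000
0001100000
0000000000
Cell (6,2) differs: gen0=1 vs gen1=0 -> NOT a still life.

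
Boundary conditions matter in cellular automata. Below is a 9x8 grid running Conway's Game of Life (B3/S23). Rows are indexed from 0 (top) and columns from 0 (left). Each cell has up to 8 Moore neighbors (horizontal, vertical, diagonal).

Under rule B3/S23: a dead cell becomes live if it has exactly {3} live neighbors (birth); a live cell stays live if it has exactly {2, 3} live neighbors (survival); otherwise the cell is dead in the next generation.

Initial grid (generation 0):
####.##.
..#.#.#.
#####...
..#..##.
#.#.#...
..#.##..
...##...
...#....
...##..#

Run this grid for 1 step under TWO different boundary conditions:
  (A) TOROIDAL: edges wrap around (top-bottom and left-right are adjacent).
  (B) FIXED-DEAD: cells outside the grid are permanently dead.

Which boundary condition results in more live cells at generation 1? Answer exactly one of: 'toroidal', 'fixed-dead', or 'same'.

Under TOROIDAL boundary, generation 1:
##....#.
......#.
....#.##
#....#.#
..#.#.#.
.##..#..
..#..#..
..#.....
##...###
Population = 24

Under FIXED-DEAD boundary, generation 1:
.######.
......#.
....#.#.
#....#..
..#.#.#.
.##..#..
..#..#..
..#.....
...##...
Population = 22

Comparison: toroidal=24, fixed-dead=22 -> toroidal

Answer: toroidal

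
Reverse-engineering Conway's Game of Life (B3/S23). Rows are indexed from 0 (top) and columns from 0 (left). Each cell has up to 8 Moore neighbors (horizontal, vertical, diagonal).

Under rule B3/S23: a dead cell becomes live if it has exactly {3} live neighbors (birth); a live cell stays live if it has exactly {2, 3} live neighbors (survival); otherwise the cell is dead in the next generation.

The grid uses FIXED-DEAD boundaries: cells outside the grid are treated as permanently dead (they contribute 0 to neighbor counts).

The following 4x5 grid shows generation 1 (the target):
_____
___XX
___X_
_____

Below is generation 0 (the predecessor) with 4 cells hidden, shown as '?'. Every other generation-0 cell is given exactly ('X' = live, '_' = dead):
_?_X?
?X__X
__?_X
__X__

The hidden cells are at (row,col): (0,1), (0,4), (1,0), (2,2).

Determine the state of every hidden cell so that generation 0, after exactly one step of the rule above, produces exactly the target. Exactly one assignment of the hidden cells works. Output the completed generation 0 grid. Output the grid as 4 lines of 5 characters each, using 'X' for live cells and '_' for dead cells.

Hidden generation-0 cells (in order): (0,1), (0,4), (1,0), (2,2).
A hidden cell only influences target cells in its own 3x3 neighborhood. Try each of the 2^4 = 16 assignments, step the completed generation 0 forward once under B3/S23, and compare with the target:
  (0,1)=_ (0,4)=_ (1,0)=_ (2,2)=_ -> step reproduces the target at every cell -> ACCEPT
  (0,1)=_ (0,4)=_ (1,0)=_ (2,2)=X -> step gives (1,2)='X' but target has '_' -> reject
  (0,1)=_ (0,4)=_ (1,0)=X (2,2)=_ -> step gives (2,1)='X' but target has '_' -> reject
  (0,1)=_ (0,4)=_ (1,0)=X (2,2)=X -> step gives (1,1)='X' but target has '_' -> reject
  (0,1)=_ (0,4)=X (1,0)=_ (2,2)=_ -> step gives (0,3)='X' but target has '_' -> reject
  (0,1)=_ (0,4)=X (1,0)=_ (2,2)=X -> step gives (0,3)='X' but target has '_' -> reject
  (0,1)=_ (0,4)=X (1,0)=X (2,2)=_ -> step gives (0,3)='X' but target has '_' -> reject
  (0,1)=_ (0,4)=X (1,0)=X (2,2)=X -> step gives (0,3)='X' but target has '_' -> reject
  (0,1)=X (0,4)=_ (1,0)=_ (2,2)=_ -> step gives (0,2)='X' but target has '_' -> reject
  (0,1)=X (0,4)=_ (1,0)=_ (2,2)=X -> step gives (0,2)='X' but target has '_' -> reject
  (0,1)=X (0,4)=_ (1,0)=X (2,2)=_ -> step gives (0,0)='X' but target has '_' -> reject
  (0,1)=X (0,4)=_ (1,0)=X (2,2)=X -> step gives (0,0)='X' but target has '_' -> reject
  (0,1)=X (0,4)=X (1,0)=_ (2,2)=_ -> step gives (0,2)='X' but target has '_' -> reject
  (0,1)=X (0,4)=X (1,0)=_ (2,2)=X -> step gives (0,2)='X' but target has '_' -> reject
  (0,1)=X (0,4)=X (1,0)=X (2,2)=_ -> step gives (0,0)='X' but target has '_' -> reject
  (0,1)=X (0,4)=X (1,0)=X (2,2)=X -> step gives (0,0)='X' but target has '_' -> reject
Unique solution: (0,1)=dead, (0,4)=dead, (1,0)=dead, (2,2)=dead.
Check: live-neighbor counts of every cell in the completed generation 0:
11212
10232
12231
01021
Applying B3/S23 to generation 0 with these counts gives:
_____
___XX
___X_
_____
which matches the target exactly.

Answer: ___X_
_X__X
____X
__X__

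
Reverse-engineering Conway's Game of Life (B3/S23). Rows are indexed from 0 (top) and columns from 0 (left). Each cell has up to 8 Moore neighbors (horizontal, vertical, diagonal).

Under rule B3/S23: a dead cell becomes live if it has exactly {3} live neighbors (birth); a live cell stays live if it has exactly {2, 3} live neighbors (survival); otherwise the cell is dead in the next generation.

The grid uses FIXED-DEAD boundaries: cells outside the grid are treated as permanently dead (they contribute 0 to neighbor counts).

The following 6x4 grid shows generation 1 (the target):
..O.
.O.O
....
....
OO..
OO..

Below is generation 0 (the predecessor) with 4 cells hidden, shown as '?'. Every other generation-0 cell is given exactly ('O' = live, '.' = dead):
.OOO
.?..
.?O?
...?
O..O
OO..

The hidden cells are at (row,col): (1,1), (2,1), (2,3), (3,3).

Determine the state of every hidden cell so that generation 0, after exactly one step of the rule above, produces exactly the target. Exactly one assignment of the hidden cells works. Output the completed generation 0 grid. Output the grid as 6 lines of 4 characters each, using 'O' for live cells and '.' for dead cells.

Hidden generation-0 cells (in order): (1,1), (2,1), (2,3), (3,3).
A hidden cell only influences target cells in its own 3x3 neighborhood. Try each of the 2^4 = 16 assignments, step the completed generation 0 forward once under B3/S23, and compare with the target:
  (1,1)=. (2,1)=. (2,3)=. (3,3)=. -> step reproduces the target at every cell -> ACCEPT
  (1,1)=. (2,1)=. (2,3)=. (3,3)=O -> step gives (3,2)='O' but target has '.' -> reject
  (1,1)=. (2,1)=. (2,3)=O (3,3)=. -> step gives (1,3)='.' but target has 'O' -> reject
  (1,1)=. (2,1)=. (2,3)=O (3,3)=O -> step gives (1,3)='.' but target has 'O' -> reject
  (1,1)=. (2,1)=O (2,3)=. (3,3)=. -> step gives (1,1)='.' but target has 'O' -> reject
  (1,1)=. (2,1)=O (2,3)=. (3,3)=O -> step gives (1,1)='.' but target has 'O' -> reject
  (1,1)=. (2,1)=O (2,3)=O (3,3)=. -> step gives (1,1)='.' but target has 'O' -> reject
  (1,1)=. (2,1)=O (2,3)=O (3,3)=O -> step gives (1,1)='.' but target has 'O' -> reject
  (1,1)=O (2,1)=. (2,3)=. (3,3)=. -> step gives (0,1)='O' but target has '.' -> reject
  (1,1)=O (2,1)=. (2,3)=. (3,3)=O -> step gives (0,1)='O' but target has '.' -> reject
  (1,1)=O (2,1)=. (2,3)=O (3,3)=. -> step gives (0,1)='O' but target has '.' -> reject
  (1,1)=O (2,1)=. (2,3)=O (3,3)=O -> step gives (0,1)='O' but target has '.' -> reject
  (1,1)=O (2,1)=O (2,3)=. (3,3)=. -> step gives (0,1)='O' but target has '.' -> reject
  (1,1)=O (2,1)=O (2,3)=. (3,3)=O -> step gives (0,1)='O' but target has '.' -> reject
  (1,1)=O (2,1)=O (2,3)=O (3,3)=. -> step gives (0,1)='O' but target has '.' -> reject
  (1,1)=O (2,1)=O (2,3)=O (3,3)=O -> step gives (0,1)='O' but target has '.' -> reject
Unique solution: (1,1)=dead, (2,1)=dead, (2,3)=dead, (3,3)=dead.
Check: live-neighbor counts of every cell in the completed generation 0:
1121
1343
0101
1222
2320
2221
Applying B3/S23 to generation 0 with these counts gives:
..O.
.O.O
....
....
OO..
OO..
which matches the target exactly.

Answer: .OOO
....
..O.
....
O..O
OO..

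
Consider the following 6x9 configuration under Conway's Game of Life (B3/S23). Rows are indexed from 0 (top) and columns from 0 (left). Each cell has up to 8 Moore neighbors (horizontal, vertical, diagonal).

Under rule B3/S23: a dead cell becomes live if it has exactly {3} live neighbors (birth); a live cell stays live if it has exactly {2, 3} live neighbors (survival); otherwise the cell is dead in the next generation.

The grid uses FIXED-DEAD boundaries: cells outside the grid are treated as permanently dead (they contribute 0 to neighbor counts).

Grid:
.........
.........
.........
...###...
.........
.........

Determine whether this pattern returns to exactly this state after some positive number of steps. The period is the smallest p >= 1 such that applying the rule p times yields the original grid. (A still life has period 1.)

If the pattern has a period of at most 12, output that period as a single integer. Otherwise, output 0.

Simulating and comparing each generation to the original:
Gen 0 (original, given above): 3 live cells
Gen 1: 3 live cells, differs from original
Gen 2: 3 live cells, MATCHES original -> period = 2

Answer: 2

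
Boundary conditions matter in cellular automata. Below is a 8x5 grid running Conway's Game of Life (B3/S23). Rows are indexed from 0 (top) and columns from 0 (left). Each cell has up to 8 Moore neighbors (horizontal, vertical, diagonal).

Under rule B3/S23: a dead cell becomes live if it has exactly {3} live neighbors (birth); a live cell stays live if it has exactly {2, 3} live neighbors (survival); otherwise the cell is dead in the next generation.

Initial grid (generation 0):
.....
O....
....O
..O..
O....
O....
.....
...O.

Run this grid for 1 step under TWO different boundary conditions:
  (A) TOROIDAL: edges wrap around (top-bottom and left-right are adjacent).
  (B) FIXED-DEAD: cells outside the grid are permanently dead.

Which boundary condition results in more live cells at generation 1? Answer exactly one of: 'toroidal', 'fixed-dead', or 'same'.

Under TOROIDAL boundary, generation 1:
.....
.....
.....
.....
.O...
.....
.....
.....
Population = 1

Under FIXED-DEAD boundary, generation 1:
.....
.....
.....
.....
.O...
.....
.....
.....
Population = 1

Comparison: toroidal=1, fixed-dead=1 -> same

Answer: same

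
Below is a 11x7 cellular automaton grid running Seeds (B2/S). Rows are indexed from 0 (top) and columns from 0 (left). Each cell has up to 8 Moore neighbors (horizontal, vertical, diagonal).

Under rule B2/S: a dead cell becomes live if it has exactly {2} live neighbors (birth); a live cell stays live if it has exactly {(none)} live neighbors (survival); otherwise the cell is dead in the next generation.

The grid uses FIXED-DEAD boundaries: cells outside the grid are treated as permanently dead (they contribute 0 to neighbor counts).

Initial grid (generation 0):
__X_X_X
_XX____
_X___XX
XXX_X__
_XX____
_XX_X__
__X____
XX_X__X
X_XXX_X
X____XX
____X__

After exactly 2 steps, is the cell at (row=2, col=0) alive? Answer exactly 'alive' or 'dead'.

Answer: dead

Derivation:
Simulating step by step:
Generation 0 (given above): 31 live cells
Generation 1: 12 live cells
_____X_
X___X__
____X__
______X
____XX_
X______
____XX_
_______
_______
__X____
______X
Generation 2: 9 live cells
____X__
___X___
___X___
___X___
______X
___X__X
_______
____XX_
_______
_______
_______

Cell (2,0) at generation 2: 0 -> dead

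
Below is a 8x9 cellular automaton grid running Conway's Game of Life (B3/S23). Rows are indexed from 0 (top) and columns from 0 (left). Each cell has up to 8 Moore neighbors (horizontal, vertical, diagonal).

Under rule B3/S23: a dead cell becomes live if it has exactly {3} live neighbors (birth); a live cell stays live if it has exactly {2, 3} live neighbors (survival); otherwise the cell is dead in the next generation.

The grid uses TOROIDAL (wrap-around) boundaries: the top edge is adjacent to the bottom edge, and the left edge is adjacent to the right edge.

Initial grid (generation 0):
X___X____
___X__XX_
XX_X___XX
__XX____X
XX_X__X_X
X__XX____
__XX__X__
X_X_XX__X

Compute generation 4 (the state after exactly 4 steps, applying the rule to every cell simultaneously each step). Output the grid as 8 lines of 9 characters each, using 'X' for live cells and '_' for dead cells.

Simulating step by step:
Generation 0 (given above): 29 live cells
Generation 1: 34 live cells
XX__X_XX_
_XXXX_XX_
XX_XX_X__
___XX____
_X_____XX
X___XX_XX
X_X_____X
X_X_XX__X
Generation 2: 20 live cells
_________
_________
XX____XX_
_X_XXX_XX
___X_XXX_
______X__
______X__
__X_XXX__
Generation 3: 17 live cells
_____X___
_________
XXX_XXXX_
_X_X_____
__XX____X
_________
______XX_
_____XX__
Generation 4: 23 live cells
(generation 4 grid is the final answer)

Answer: _____XX__
_X__X____
XXXXXXX__
_____XXXX
__XX_____
_______X_
_____XXX_
_____X_X_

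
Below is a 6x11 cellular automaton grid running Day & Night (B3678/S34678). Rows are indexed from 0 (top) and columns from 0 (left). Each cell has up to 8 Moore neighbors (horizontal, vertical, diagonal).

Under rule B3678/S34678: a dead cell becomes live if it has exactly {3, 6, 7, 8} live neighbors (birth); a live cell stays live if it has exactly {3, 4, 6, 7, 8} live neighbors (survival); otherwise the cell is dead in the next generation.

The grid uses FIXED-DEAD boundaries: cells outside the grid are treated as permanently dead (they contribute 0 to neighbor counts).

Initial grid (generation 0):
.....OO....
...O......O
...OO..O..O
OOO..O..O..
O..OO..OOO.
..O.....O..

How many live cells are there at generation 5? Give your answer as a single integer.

Answer: 10

Derivation:
Simulating step by step:
Generation 0 (given above): 21 live cells
Generation 1: 18 live cells
...........
.....OO....
.O.OO....O.
.OO...O.O..
...O...OOO.
...O...OOO.
Generation 2: 11 live cells
...........
....O......
......OO...
..O.O...O..
......O.OO.
.......O.O.
Generation 3: 8 live cells
...........
...........
...O.O.....
.....OO.OO.
........OO.
...........
Generation 4: 9 live cells
...........
...........
....O.O....
....O..OOO.
.......OOO.
...........
Generation 5: 10 live cells
...........
...........
.....O.OO..
.....OOO.O.
.......O.O.
........O..
Population at generation 5: 10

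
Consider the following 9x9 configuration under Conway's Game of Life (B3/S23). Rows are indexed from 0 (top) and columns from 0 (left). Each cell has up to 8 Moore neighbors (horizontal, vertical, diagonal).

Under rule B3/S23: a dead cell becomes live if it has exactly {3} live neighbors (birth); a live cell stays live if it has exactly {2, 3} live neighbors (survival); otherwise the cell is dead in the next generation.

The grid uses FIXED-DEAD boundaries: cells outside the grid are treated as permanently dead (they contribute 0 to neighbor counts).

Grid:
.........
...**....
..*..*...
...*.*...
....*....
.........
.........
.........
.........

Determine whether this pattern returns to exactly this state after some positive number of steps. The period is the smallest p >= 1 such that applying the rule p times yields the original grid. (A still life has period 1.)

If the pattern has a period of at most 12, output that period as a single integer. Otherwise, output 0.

Answer: 1

Derivation:
Simulating and comparing each generation to the original:
Gen 0 (original, given above): 7 live cells
Gen 1: 7 live cells, MATCHES original -> period = 1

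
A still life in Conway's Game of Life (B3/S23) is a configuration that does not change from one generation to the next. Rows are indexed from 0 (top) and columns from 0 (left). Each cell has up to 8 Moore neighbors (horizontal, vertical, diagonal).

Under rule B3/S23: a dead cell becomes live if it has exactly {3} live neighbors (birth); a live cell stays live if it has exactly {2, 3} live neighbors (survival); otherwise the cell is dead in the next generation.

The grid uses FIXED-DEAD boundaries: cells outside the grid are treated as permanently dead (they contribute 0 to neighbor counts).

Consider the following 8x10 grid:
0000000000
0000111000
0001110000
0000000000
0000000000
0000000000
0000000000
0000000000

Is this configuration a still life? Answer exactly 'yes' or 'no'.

Answer: no

Derivation:
Compute generation 1 and compare to generation 0 (given above):
Generation 1:
0000010000
0001001000
0001001000
0000100000
0000000000
0000000000
0000000000
0000000000
Cell (0,5) differs: gen0=0 vs gen1=1 -> NOT a still life.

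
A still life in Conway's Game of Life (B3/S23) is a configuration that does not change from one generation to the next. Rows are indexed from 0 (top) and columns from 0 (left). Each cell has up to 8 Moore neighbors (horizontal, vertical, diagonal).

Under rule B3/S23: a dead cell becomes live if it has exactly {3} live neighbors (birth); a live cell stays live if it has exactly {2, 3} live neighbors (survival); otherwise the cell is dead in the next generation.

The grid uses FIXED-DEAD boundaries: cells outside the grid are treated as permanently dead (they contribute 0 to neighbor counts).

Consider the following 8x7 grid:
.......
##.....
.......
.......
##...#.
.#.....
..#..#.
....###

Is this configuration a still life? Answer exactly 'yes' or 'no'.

Answer: no

Derivation:
Compute generation 1 and compare to generation 0 (given above):
Generation 1:
.......
.......
.......
.......
##.....
###....
....###
....###
Cell (1,0) differs: gen0=1 vs gen1=0 -> NOT a still life.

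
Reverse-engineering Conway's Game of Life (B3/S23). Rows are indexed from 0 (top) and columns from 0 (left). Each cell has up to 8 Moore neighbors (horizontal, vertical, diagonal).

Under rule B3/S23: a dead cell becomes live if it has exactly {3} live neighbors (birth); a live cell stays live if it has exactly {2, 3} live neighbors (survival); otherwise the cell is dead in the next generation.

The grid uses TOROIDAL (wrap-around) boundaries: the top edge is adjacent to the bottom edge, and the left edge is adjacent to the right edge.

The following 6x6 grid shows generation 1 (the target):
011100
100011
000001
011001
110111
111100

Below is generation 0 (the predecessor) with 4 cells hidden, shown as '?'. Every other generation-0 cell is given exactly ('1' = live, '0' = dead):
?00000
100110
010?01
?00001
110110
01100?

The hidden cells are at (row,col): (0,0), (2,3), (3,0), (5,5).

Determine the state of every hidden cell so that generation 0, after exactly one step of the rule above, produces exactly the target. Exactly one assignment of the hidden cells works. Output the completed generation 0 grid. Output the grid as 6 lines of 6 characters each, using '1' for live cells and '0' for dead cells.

Hidden generation-0 cells (in order): (0,0), (2,3), (3,0), (5,5).
A hidden cell only influences target cells in its own 3x3 neighborhood. Try each of the 2^4 = 16 assignments, step the completed generation 0 forward once under B3/S23, and compare with the target:
  (0,0)=0 (2,3)=0 (3,0)=0 (5,5)=0 -> step reproduces the target at every cell -> ACCEPT
  (0,0)=0 (2,3)=0 (3,0)=0 (5,5)=1 -> step gives (0,0)='1' but target has '0' -> reject
  (0,0)=0 (2,3)=0 (3,0)=1 (5,5)=0 -> step gives (2,1)='1' but target has '0' -> reject
  (0,0)=0 (2,3)=0 (3,0)=1 (5,5)=1 -> step gives (0,0)='1' but target has '0' -> reject
  (0,0)=0 (2,3)=1 (3,0)=0 (5,5)=0 -> step gives (1,2)='1' but target has '0' -> reject
  (0,0)=0 (2,3)=1 (3,0)=0 (5,5)=1 -> step gives (0,0)='1' but target has '0' -> reject
  (0,0)=0 (2,3)=1 (3,0)=1 (5,5)=0 -> step gives (1,2)='1' but target has '0' -> reject
  (0,0)=0 (2,3)=1 (3,0)=1 (5,5)=1 -> step gives (0,0)='1' but target has '0' -> reject
  (0,0)=1 (2,3)=0 (3,0)=0 (5,5)=0 -> step gives (0,0)='1' but target has '0' -> reject
  (0,0)=1 (2,3)=0 (3,0)=0 (5,5)=1 -> step gives (0,0)='1' but target has '0' -> reject
  (0,0)=1 (2,3)=0 (3,0)=1 (5,5)=0 -> step gives (0,0)='1' but target has '0' -> reject
  (0,0)=1 (2,3)=0 (3,0)=1 (5,5)=1 -> step gives (0,0)='1' but target has '0' -> reject
  (0,0)=1 (2,3)=1 (3,0)=0 (5,5)=0 -> step gives (0,0)='1' but target has '0' -> reject
  (0,0)=1 (2,3)=1 (3,0)=0 (5,5)=1 -> step gives (0,0)='1' but target has '0' -> reject
  (0,0)=1 (2,3)=1 (3,0)=1 (5,5)=0 -> step gives (0,0)='1' but target has '0' -> reject
  (0,0)=1 (2,3)=1 (3,0)=1 (5,5)=1 -> step gives (0,0)='1' but target has '0' -> reject
Unique solution: (0,0)=dead, (2,3)=dead, (3,0)=dead, (5,5)=dead.
Check: live-neighbor counts of every cell in the completed generation 0:
233322
222123
412243
533243
334223
333322
Applying B3/S23 to generation 0 with these counts gives:
011100
100011
000001
011001
110111
111100
which matches the target exactly.

Answer: 000000
100110
010001
000001
110110
011000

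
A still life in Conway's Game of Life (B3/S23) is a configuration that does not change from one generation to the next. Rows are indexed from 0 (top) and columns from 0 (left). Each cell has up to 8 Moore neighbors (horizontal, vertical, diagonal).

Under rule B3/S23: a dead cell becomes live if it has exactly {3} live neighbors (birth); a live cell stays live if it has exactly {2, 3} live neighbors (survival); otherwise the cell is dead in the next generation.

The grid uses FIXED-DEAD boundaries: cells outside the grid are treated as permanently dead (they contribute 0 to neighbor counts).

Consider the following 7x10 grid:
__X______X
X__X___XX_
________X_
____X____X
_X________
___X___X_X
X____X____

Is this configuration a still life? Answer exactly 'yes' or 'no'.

Answer: no

Derivation:
Compute generation 1 and compare to generation 0 (given above):
Generation 1:
________X_
_______XXX
_______XXX
__________
________X_
__________
__________
Cell (0,2) differs: gen0=1 vs gen1=0 -> NOT a still life.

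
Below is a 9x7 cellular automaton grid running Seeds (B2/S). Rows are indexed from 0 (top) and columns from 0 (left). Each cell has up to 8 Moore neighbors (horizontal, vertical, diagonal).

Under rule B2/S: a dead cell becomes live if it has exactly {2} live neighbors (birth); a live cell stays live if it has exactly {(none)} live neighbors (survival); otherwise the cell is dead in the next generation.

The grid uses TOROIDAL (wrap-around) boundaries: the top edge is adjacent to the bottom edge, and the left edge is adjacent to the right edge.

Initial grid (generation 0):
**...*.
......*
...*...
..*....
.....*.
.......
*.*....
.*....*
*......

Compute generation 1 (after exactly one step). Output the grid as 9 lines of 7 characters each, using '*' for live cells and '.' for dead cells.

Answer: .......
.**.**.
..*....
...**..
.......
.*....*
......*
..*....
..*..*.

Derivation:
Simulating step by step:
Generation 0 (given above): 12 live cells
Generation 1: 13 live cells
(generation 1 grid is the final answer)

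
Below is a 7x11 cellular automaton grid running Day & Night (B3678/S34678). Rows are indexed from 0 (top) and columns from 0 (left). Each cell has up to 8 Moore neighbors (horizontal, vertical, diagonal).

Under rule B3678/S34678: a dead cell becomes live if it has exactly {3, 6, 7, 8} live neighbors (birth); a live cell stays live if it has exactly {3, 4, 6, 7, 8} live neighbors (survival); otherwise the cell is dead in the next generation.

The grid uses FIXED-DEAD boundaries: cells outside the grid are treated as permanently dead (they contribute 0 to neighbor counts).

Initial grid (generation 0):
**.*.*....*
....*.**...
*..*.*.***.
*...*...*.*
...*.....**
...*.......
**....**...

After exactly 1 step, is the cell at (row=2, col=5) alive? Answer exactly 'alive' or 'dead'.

Answer: alive

Derivation:
Simulating step by step:
Generation 0 (given above): 26 live cells
Generation 1: 23 live cells
....*.*....
*****.**.*.
.....*.***.
...**..****
....*....*.
..*........
...........

Cell (2,5) at generation 1: 1 -> alive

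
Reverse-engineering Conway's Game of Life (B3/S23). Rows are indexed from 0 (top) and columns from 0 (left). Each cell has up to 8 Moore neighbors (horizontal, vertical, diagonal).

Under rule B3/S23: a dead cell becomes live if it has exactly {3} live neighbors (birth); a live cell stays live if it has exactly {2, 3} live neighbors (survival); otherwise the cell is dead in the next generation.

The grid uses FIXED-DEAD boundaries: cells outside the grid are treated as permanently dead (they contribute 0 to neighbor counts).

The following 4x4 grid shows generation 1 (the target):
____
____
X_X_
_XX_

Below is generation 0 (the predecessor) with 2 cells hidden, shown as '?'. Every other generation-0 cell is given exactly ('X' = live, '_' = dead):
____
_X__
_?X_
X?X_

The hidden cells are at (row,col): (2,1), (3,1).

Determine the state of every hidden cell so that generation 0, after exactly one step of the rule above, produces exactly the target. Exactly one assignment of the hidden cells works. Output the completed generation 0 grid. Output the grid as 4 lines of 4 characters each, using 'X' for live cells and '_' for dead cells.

Hidden generation-0 cells (in order): (2,1), (3,1).
A hidden cell only influences target cells in its own 3x3 neighborhood. Try each of the 2^2 = 4 assignments, step the completed generation 0 forward once under B3/S23, and compare with the target:
  (2,1)=_ (3,1)=_ -> step gives (2,0)='_' but target has 'X' -> reject
  (2,1)=_ (3,1)=X -> step reproduces the target at every cell -> ACCEPT
  (2,1)=X (3,1)=_ -> step gives (1,1)='X' but target has '_' -> reject
  (2,1)=X (3,1)=X -> step gives (1,1)='X' but target has '_' -> reject
Unique solution: (2,1)=dead, (3,1)=live.
Check: live-neighbor counts of every cell in the completed generation 0:
1110
1121
3532
1322
Applying B3/S23 to generation 0 with these counts gives:
____
____
X_X_
_XX_
which matches the target exactly.

Answer: ____
_X__
__X_
XXX_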